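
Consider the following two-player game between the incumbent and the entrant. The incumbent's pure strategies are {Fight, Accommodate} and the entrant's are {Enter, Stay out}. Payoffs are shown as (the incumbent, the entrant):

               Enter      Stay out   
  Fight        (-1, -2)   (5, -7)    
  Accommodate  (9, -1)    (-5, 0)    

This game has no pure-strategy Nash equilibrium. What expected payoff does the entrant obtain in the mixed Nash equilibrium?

-7/6

For the entrant to be willing to mix, the entrant must be indifferent between Enter and Stay out, which pins down the incumbent's mix.
  the entrant's payoff to Enter: p·(-2) + (1−p)·(-1) = -p - 1
  the entrant's payoff to Stay out: p·(-7) + (1−p)·0 = -7p
  -p - 1 = -7p  ⇒  6p = 1  ⇒  p = 1/6.
At equilibrium the entrant is indifferent across columns, so the entrant's payoff equals the payoff from Enter: (1/6)·(-2) + (5/6)·(-1) = -7/6.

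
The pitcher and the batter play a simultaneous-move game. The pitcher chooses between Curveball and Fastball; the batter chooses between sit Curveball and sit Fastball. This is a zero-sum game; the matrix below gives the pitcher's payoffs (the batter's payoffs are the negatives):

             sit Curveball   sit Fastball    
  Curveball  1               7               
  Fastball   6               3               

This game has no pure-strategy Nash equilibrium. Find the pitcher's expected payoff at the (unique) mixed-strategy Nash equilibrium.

Set the pitcher's expected payoff from Curveball equal to that from Fastball:
  the pitcher's payoff from Curveball: q·1 + (1−q)·7 = -6q + 7
  the pitcher's payoff from Fastball: q·6 + (1−q)·3 = 3q + 3
  -6q + 7 = 3q + 3  ⇒  -9q = -4  ⇒  q = 4/9.
At equilibrium the pitcher is indifferent across rows, so the pitcher's payoff equals the payoff from Curveball: (4/9)·1 + (5/9)·7 = 13/3.

13/3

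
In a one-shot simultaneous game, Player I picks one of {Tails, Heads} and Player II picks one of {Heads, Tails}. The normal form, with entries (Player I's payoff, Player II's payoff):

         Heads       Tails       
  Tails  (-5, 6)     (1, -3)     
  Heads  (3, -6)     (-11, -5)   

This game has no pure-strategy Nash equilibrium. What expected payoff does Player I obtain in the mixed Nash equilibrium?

In a mixed equilibrium Player I is indifferent between Tails and Heads; this condition fixes q.
  Player I's expected payoff from Tails: q·(-5) + (1−q)·1 = -6q + 1
  Player I's expected payoff from Heads: q·3 + (1−q)·(-11) = 14q - 11
  -6q + 1 = 14q - 11  ⇒  -20q = -12  ⇒  q = 3/5.
At equilibrium Player I is indifferent across rows, so Player I's payoff equals the payoff from Tails: (3/5)·(-5) + (2/5)·1 = -13/5.

-13/5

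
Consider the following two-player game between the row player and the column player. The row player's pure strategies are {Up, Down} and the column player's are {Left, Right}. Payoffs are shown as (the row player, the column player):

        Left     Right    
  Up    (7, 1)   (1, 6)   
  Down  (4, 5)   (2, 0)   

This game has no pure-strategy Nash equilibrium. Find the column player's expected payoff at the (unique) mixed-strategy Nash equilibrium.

Set the column player's expected payoff from Left equal to that from Right:
  the column player's payoff from Left: p·1 + (1−p)·5 = -4p + 5
  the column player's payoff from Right: p·6 + (1−p)·0 = 6p
  -4p + 5 = 6p  ⇒  -10p = -5  ⇒  p = 1/2.
At equilibrium the column player is indifferent across columns, so the column player's payoff equals the payoff from Left: (1/2)·1 + (1/2)·5 = 3.

3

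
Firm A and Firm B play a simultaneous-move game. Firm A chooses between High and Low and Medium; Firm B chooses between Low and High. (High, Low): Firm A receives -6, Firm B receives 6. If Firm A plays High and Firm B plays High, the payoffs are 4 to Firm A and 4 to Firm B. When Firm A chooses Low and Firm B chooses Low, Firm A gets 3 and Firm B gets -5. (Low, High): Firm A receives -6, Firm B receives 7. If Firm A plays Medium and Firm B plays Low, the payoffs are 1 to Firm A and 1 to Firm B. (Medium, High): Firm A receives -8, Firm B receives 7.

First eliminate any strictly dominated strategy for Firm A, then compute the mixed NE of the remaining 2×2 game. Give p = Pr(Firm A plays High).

p = 6/7

Firm A's strategy Medium is strictly dominated by Low: 3 > 1 and -6 > -8. Eliminate Medium.
Firm B's indifference between Low and High determines Firm A's mixing probability p:
  Firm B's payoff to Low: p·6 + (1−p)·(-5) = 11p - 5
  Firm B's payoff to High: p·4 + (1−p)·7 = -3p + 7
  11p - 5 = -3p + 7  ⇒  14p = 12  ⇒  p = 6/7.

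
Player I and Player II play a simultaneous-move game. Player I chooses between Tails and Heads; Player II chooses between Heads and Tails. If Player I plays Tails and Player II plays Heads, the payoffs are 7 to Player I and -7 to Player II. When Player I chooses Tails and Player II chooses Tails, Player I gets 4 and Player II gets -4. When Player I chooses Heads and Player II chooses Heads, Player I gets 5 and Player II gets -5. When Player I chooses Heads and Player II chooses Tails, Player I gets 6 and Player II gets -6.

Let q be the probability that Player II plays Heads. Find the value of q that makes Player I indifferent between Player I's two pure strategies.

In a mixed equilibrium Player I is indifferent between Tails and Heads; this condition fixes q.
  Player I's payoff from Tails: q·7 + (1−q)·4 = 3q + 4
  Player I's payoff from Heads: q·5 + (1−q)·6 = -q + 6
  3q + 4 = -q + 6  ⇒  4q = 2  ⇒  q = 1/2.

q = 1/2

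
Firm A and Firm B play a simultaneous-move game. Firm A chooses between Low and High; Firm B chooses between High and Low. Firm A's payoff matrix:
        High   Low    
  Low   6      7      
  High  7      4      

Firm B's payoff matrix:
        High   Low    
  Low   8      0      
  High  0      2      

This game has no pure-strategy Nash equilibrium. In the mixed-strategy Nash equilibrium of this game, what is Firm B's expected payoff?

8/5

Firm A's mix must leave Firm B indifferent between High and Low.
  Firm B's payoff to High: p·8 + (1−p)·0 = 8p
  Firm B's payoff to Low: p·0 + (1−p)·2 = -2p + 2
  8p = -2p + 2  ⇒  10p = 2  ⇒  p = 1/5.
At equilibrium Firm B is indifferent across columns, so Firm B's payoff equals the payoff from High: (1/5)·8 + (4/5)·0 = 8/5.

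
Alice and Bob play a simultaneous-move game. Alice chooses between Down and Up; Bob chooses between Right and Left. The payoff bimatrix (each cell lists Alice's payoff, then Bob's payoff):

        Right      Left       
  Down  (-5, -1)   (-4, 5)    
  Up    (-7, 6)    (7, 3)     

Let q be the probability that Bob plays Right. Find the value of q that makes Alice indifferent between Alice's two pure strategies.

For Alice to be willing to mix, Alice must be indifferent between Down and Up, which pins down Bob's mix.
  Alice's expected payoff from Down: q·(-5) + (1−q)·(-4) = -q - 4
  Alice's expected payoff from Up: q·(-7) + (1−q)·7 = -14q + 7
  -q - 4 = -14q + 7  ⇒  13q = 11  ⇒  q = 11/13.

q = 11/13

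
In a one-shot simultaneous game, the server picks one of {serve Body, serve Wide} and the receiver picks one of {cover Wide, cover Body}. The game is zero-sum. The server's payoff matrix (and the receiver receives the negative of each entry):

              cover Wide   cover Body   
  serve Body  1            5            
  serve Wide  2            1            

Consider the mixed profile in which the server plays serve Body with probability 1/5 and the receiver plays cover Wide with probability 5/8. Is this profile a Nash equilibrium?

No

Given the receiver's mix q = 5/8, the server's payoff from serve Body is 5/2 but from serve Wide is 13/8. The server strictly prefers serve Body, so the server would not mix.
So the proposed profile is not a Nash equilibrium.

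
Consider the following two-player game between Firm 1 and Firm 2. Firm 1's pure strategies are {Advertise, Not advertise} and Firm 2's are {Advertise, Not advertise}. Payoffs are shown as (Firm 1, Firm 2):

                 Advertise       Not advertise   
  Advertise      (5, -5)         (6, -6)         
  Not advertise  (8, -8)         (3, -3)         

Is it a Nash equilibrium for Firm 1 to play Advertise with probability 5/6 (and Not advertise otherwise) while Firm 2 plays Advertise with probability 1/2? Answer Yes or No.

Yes

Check Firm 2's indifference given Firm 1's mix p = 5/6:
  payoff from Advertise = -11/2; payoff from Not advertise = -11/2 — equal.
Check Firm 1's indifference given Firm 2's mix q = 1/2:
  payoff from Advertise = 11/2; payoff from Not advertise = 11/2 — equal.
Both players are indifferent, so neither can profitably deviate.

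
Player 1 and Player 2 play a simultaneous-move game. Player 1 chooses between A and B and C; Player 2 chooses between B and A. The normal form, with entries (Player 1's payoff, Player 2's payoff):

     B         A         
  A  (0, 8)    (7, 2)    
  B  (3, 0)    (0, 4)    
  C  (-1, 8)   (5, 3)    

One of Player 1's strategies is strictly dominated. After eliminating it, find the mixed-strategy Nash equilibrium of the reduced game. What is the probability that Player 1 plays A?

p = 2/5

Player 1's strategy C is strictly dominated by A: 0 > -1 and 7 > 5. Eliminate C.
Player 1's mix must leave Player 2 indifferent between B and A.
  Player 2's payoff from B: p·8 + (1−p)·0 = 8p
  Player 2's payoff from A: p·2 + (1−p)·4 = -2p + 4
  8p = -2p + 4  ⇒  10p = 4  ⇒  p = 2/5.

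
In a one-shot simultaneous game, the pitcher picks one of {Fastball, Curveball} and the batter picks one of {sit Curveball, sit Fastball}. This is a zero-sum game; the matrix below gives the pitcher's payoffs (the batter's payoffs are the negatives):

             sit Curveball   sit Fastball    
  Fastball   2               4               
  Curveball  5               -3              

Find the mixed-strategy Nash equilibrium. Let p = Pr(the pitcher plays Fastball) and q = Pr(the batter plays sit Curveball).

p = 4/5, q = 7/10

Set the batter's expected payoff from sit Curveball equal to that from sit Fastball:
  the batter's payoff to sit Curveball: p·(-2) + (1−p)·(-5) = 3p - 5
  the batter's payoff to sit Fastball: p·(-4) + (1−p)·3 = -7p + 3
  3p - 5 = -7p + 3  ⇒  10p = 8  ⇒  p = 4/5.
For the pitcher to be willing to mix, the pitcher must be indifferent between Fastball and Curveball, which pins down the batter's mix.
  the pitcher's payoff from Fastball: q·2 + (1−q)·4 = -2q + 4
  the pitcher's payoff from Curveball: q·5 + (1−q)·(-3) = 8q - 3
  -2q + 4 = 8q - 3  ⇒  -10q = -7  ⇒  q = 7/10.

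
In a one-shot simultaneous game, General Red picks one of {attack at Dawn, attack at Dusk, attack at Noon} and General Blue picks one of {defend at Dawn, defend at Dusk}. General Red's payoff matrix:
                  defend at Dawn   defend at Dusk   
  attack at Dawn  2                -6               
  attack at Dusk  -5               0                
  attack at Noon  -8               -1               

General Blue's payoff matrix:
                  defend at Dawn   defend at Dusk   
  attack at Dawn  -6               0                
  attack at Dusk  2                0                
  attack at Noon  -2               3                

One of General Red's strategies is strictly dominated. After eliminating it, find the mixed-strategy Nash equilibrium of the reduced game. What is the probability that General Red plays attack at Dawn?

General Red's strategy attack at Noon is strictly dominated by attack at Dusk: -5 > -8 and 0 > -1. Eliminate attack at Noon.
General Blue's indifference between defend at Dawn and defend at Dusk determines General Red's mixing probability p:
  General Blue's expected payoff from defend at Dawn: p·(-6) + (1−p)·2 = -8p + 2
  General Blue's expected payoff from defend at Dusk: p·0 + (1−p)·0 = 0
  -8p + 2 = 0  ⇒  -8p = -2  ⇒  p = 1/4.

p = 1/4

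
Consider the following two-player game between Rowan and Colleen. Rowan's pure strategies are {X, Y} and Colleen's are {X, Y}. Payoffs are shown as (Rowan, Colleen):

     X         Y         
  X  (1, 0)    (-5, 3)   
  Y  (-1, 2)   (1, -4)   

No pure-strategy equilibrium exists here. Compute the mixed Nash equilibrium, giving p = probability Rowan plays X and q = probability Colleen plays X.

In a mixed equilibrium Colleen is indifferent between X and Y; this condition fixes p.
  Colleen's payoff to X: p·0 + (1−p)·2 = -2p + 2
  Colleen's payoff to Y: p·3 + (1−p)·(-4) = 7p - 4
  -2p + 2 = 7p - 4  ⇒  -9p = -6  ⇒  p = 2/3.
Colleen's mix must leave Rowan indifferent between X and Y.
  Rowan's expected payoff from X: q·1 + (1−q)·(-5) = 6q - 5
  Rowan's expected payoff from Y: q·(-1) + (1−q)·1 = -2q + 1
  6q - 5 = -2q + 1  ⇒  8q = 6  ⇒  q = 3/4.

p = 2/3, q = 3/4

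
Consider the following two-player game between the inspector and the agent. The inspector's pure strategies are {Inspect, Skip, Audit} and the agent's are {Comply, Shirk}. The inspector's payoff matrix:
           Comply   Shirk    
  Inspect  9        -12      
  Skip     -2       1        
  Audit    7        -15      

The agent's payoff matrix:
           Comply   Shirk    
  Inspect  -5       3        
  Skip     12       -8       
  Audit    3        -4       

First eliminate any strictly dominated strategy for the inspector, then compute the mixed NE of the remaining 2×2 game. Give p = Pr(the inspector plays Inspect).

p = 5/7

The inspector's strategy Audit is strictly dominated by Inspect: 9 > 7 and -12 > -15. Eliminate Audit.
In a mixed equilibrium the agent is indifferent between Comply and Shirk; this condition fixes p.
  the agent's payoff to Comply: p·(-5) + (1−p)·12 = -17p + 12
  the agent's payoff to Shirk: p·3 + (1−p)·(-8) = 11p - 8
  -17p + 12 = 11p - 8  ⇒  -28p = -20  ⇒  p = 5/7.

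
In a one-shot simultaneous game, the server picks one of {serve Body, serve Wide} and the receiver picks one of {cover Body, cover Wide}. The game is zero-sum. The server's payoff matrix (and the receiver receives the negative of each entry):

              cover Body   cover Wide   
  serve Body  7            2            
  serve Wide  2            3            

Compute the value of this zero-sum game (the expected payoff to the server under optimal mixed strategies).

v = 17/6

The server's indifference between serve Body and serve Wide determines the receiver's mixing probability q:
  the server's payoff to serve Body: q·7 + (1−q)·2 = 5q + 2
  the server's payoff to serve Wide: q·2 + (1−q)·3 = -q + 3
  5q + 2 = -q + 3  ⇒  6q = 1  ⇒  q = 1/6.
The value is the server's expected payoff against this mix (using serve Body): (1/6)·7 + (5/6)·2 = 17/6.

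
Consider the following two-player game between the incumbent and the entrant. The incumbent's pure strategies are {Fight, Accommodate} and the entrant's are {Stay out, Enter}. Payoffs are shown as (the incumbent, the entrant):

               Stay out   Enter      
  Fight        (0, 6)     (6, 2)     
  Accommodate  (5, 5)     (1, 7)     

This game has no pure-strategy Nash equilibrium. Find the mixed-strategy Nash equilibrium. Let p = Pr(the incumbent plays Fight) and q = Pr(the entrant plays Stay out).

In a mixed equilibrium the entrant is indifferent between Stay out and Enter; this condition fixes p.
  the entrant's payoff from Stay out: p·6 + (1−p)·5 = p + 5
  the entrant's payoff from Enter: p·2 + (1−p)·7 = -5p + 7
  p + 5 = -5p + 7  ⇒  6p = 2  ⇒  p = 1/3.
For the incumbent to be willing to mix, the incumbent must be indifferent between Fight and Accommodate, which pins down the entrant's mix.
  the incumbent's expected payoff from Fight: q·0 + (1−q)·6 = -6q + 6
  the incumbent's expected payoff from Accommodate: q·5 + (1−q)·1 = 4q + 1
  -6q + 6 = 4q + 1  ⇒  -10q = -5  ⇒  q = 1/2.

p = 1/3, q = 1/2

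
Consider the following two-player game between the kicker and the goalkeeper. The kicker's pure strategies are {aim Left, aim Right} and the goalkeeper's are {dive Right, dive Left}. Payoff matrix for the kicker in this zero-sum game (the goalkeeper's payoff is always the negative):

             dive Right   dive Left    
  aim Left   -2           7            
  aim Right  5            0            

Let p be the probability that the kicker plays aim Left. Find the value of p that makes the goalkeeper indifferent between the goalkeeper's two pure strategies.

The kicker's mix must leave the goalkeeper indifferent between dive Right and dive Left.
  the goalkeeper's payoff to dive Right: p·2 + (1−p)·(-5) = 7p - 5
  the goalkeeper's payoff to dive Left: p·(-7) + (1−p)·0 = -7p
  7p - 5 = -7p  ⇒  14p = 5  ⇒  p = 5/14.

p = 5/14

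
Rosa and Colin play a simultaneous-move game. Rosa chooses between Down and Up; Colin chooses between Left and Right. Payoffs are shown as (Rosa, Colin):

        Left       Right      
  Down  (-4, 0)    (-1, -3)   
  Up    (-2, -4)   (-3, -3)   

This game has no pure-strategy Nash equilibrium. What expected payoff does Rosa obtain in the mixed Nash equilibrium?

Set Rosa's expected payoff from Down equal to that from Up:
  Rosa's payoff from Down: q·(-4) + (1−q)·(-1) = -3q - 1
  Rosa's payoff from Up: q·(-2) + (1−q)·(-3) = q - 3
  -3q - 1 = q - 3  ⇒  -4q = -2  ⇒  q = 1/2.
At equilibrium Rosa is indifferent across rows, so Rosa's payoff equals the payoff from Down: (1/2)·(-4) + (1/2)·(-1) = -5/2.

-5/2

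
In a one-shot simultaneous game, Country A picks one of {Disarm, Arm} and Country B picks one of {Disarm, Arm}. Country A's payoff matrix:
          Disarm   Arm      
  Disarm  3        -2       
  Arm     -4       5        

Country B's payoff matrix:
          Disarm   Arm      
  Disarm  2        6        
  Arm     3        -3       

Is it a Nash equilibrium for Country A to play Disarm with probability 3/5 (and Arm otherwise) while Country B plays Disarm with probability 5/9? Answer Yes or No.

No

Given Country B's mix q = 5/9, Country A's payoff from Disarm is 7/9 but from Arm is 0. Country A strictly prefers Disarm, so Country A would not mix.
So the proposed profile is not a Nash equilibrium.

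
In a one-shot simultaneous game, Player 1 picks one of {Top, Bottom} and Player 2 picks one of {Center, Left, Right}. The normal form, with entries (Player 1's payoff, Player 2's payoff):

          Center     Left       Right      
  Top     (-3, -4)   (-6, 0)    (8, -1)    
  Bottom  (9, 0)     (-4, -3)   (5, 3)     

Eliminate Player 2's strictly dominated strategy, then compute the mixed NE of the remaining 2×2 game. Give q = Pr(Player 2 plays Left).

Player 2's strategy Center is strictly dominated by Right: -1 > -4 and 3 > 0. Eliminate Center.
Player 2's mix must leave Player 1 indifferent between Top and Bottom.
  Player 1's payoff from Top: q·(-6) + (1−q)·8 = -14q + 8
  Player 1's payoff from Bottom: q·(-4) + (1−q)·5 = -9q + 5
  -14q + 8 = -9q + 5  ⇒  -5q = -3  ⇒  q = 3/5.

q = 3/5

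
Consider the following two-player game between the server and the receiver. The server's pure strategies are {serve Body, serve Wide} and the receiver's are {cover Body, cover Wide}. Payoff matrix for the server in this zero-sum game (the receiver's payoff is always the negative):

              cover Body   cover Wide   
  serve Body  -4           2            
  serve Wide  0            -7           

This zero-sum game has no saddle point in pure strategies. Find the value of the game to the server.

v = -28/13

Set the server's expected payoff from serve Body equal to that from serve Wide:
  the server's payoff from serve Body: q·(-4) + (1−q)·2 = -6q + 2
  the server's payoff from serve Wide: q·0 + (1−q)·(-7) = 7q - 7
  -6q + 2 = 7q - 7  ⇒  -13q = -9  ⇒  q = 9/13.
The value is the server's expected payoff against this mix (using serve Body): (9/13)·(-4) + (4/13)·2 = -28/13.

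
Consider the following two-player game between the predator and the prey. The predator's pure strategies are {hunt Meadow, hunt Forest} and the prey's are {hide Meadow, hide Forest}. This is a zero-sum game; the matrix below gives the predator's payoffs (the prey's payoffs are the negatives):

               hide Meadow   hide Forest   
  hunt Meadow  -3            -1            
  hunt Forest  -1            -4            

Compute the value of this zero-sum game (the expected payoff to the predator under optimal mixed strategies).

v = -11/5

For the predator to be willing to mix, the predator must be indifferent between hunt Meadow and hunt Forest, which pins down the prey's mix.
  the predator's payoff from hunt Meadow: q·(-3) + (1−q)·(-1) = -2q - 1
  the predator's payoff from hunt Forest: q·(-1) + (1−q)·(-4) = 3q - 4
  -2q - 1 = 3q - 4  ⇒  -5q = -3  ⇒  q = 3/5.
The value is the predator's expected payoff against this mix (using hunt Meadow): (3/5)·(-3) + (2/5)·(-1) = -11/5.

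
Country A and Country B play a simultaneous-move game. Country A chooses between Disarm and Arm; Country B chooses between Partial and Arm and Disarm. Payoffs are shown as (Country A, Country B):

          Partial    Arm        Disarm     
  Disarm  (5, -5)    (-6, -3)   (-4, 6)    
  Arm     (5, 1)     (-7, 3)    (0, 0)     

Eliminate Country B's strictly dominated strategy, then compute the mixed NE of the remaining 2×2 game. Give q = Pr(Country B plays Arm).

Country B's strategy Partial is strictly dominated by Arm: -3 > -5 and 3 > 1. Eliminate Partial.
For Country A to be willing to mix, Country A must be indifferent between Disarm and Arm, which pins down Country B's mix.
  Country A's payoff from Disarm: q·(-6) + (1−q)·(-4) = -2q - 4
  Country A's payoff from Arm: q·(-7) + (1−q)·0 = -7q
  -2q - 4 = -7q  ⇒  5q = 4  ⇒  q = 4/5.

q = 4/5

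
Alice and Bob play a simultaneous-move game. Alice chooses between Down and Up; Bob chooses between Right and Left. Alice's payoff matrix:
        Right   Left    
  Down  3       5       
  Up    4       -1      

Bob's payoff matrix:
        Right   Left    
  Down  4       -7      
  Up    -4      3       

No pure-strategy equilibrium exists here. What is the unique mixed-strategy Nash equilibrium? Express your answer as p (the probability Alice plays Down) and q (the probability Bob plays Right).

p = 7/18, q = 6/7

Bob's indifference between Right and Left determines Alice's mixing probability p:
  Bob's expected payoff from Right: p·4 + (1−p)·(-4) = 8p - 4
  Bob's expected payoff from Left: p·(-7) + (1−p)·3 = -10p + 3
  8p - 4 = -10p + 3  ⇒  18p = 7  ⇒  p = 7/18.
Alice's indifference between Down and Up determines Bob's mixing probability q:
  Alice's payoff from Down: q·3 + (1−q)·5 = -2q + 5
  Alice's payoff from Up: q·4 + (1−q)·(-1) = 5q - 1
  -2q + 5 = 5q - 1  ⇒  -7q = -6  ⇒  q = 6/7.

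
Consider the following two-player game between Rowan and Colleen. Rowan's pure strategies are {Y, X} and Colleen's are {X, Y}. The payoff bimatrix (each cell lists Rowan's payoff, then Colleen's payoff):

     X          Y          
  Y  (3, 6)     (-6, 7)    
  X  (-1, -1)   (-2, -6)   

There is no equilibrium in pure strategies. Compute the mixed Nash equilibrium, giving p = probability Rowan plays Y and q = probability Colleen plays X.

Colleen's indifference between X and Y determines Rowan's mixing probability p:
  Colleen's expected payoff from X: p·6 + (1−p)·(-1) = 7p - 1
  Colleen's expected payoff from Y: p·7 + (1−p)·(-6) = 13p - 6
  7p - 1 = 13p - 6  ⇒  -6p = -5  ⇒  p = 5/6.
Rowan's indifference between Y and X determines Colleen's mixing probability q:
  Rowan's payoff to Y: q·3 + (1−q)·(-6) = 9q - 6
  Rowan's payoff to X: q·(-1) + (1−q)·(-2) = q - 2
  9q - 6 = q - 2  ⇒  8q = 4  ⇒  q = 1/2.

p = 5/6, q = 1/2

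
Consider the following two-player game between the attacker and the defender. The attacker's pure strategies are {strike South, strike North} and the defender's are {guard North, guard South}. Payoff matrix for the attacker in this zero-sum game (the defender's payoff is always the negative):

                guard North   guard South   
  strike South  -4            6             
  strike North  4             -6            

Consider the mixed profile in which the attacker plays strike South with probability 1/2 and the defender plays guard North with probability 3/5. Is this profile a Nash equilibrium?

Yes

Check the defender's indifference given the attacker's mix p = 1/2:
  payoff from guard North = 0; payoff from guard South = 0 — equal.
Check the attacker's indifference given the defender's mix q = 3/5:
  payoff from strike South = 0; payoff from strike North = 0 — equal.
Both players are indifferent, so neither can profitably deviate.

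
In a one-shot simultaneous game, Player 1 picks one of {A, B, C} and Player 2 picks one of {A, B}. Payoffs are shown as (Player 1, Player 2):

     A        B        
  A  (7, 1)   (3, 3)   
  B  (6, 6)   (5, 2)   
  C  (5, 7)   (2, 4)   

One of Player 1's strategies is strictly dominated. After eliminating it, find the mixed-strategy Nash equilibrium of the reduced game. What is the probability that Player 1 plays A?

p = 2/3

Player 1's strategy C is strictly dominated by A: 7 > 5 and 3 > 2. Eliminate C.
Set Player 2's expected payoff from A equal to that from B:
  Player 2's expected payoff from A: p·1 + (1−p)·6 = -5p + 6
  Player 2's expected payoff from B: p·3 + (1−p)·2 = p + 2
  -5p + 6 = p + 2  ⇒  -6p = -4  ⇒  p = 2/3.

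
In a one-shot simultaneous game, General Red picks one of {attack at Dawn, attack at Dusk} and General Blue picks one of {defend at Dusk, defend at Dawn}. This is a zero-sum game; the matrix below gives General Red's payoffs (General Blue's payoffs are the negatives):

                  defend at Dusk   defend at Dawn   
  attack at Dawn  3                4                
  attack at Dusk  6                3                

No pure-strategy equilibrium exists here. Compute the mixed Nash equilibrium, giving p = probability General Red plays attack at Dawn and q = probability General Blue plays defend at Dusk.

p = 3/4, q = 1/4

General Blue's indifference between defend at Dusk and defend at Dawn determines General Red's mixing probability p:
  General Blue's payoff from defend at Dusk: p·(-3) + (1−p)·(-6) = 3p - 6
  General Blue's payoff from defend at Dawn: p·(-4) + (1−p)·(-3) = -p - 3
  3p - 6 = -p - 3  ⇒  4p = 3  ⇒  p = 3/4.
General Red's indifference between attack at Dawn and attack at Dusk determines General Blue's mixing probability q:
  General Red's expected payoff from attack at Dawn: q·3 + (1−q)·4 = -q + 4
  General Red's expected payoff from attack at Dusk: q·6 + (1−q)·3 = 3q + 3
  -q + 4 = 3q + 3  ⇒  -4q = -1  ⇒  q = 1/4.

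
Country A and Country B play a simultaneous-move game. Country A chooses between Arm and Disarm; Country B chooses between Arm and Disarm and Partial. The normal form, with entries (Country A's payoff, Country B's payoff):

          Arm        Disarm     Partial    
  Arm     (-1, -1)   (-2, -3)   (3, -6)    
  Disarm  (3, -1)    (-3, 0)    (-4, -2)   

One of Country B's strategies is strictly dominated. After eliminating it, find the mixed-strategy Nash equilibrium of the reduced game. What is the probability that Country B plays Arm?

Country B's strategy Partial is strictly dominated by Disarm: -3 > -6 and 0 > -2. Eliminate Partial.
Country A's indifference between Arm and Disarm determines Country B's mixing probability q:
  Country A's expected payoff from Arm: q·(-1) + (1−q)·(-2) = q - 2
  Country A's expected payoff from Disarm: q·3 + (1−q)·(-3) = 6q - 3
  q - 2 = 6q - 3  ⇒  -5q = -1  ⇒  q = 1/5.

q = 1/5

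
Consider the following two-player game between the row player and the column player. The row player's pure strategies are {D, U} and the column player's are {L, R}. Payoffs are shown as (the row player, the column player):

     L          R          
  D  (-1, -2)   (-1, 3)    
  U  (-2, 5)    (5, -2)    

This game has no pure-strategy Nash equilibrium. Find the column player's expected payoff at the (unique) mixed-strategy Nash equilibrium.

11/12

The row player's mix must leave the column player indifferent between L and R.
  the column player's expected payoff from L: p·(-2) + (1−p)·5 = -7p + 5
  the column player's expected payoff from R: p·3 + (1−p)·(-2) = 5p - 2
  -7p + 5 = 5p - 2  ⇒  -12p = -7  ⇒  p = 7/12.
At equilibrium the column player is indifferent across columns, so the column player's payoff equals the payoff from L: (7/12)·(-2) + (5/12)·5 = 11/12.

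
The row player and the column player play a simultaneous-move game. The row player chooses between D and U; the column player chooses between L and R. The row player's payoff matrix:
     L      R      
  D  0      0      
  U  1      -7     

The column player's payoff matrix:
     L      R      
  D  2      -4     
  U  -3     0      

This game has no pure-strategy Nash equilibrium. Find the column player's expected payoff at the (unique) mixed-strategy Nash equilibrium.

In a mixed equilibrium the column player is indifferent between L and R; this condition fixes p.
  the column player's payoff to L: p·2 + (1−p)·(-3) = 5p - 3
  the column player's payoff to R: p·(-4) + (1−p)·0 = -4p
  5p - 3 = -4p  ⇒  9p = 3  ⇒  p = 1/3.
At equilibrium the column player is indifferent across columns, so the column player's payoff equals the payoff from L: (1/3)·2 + (2/3)·(-3) = -4/3.

-4/3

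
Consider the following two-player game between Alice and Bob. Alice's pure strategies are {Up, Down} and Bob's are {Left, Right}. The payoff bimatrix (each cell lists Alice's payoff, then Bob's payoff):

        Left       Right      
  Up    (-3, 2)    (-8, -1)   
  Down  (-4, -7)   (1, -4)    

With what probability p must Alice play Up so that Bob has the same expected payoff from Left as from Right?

p = 1/2

Bob's indifference between Left and Right determines Alice's mixing probability p:
  Bob's payoff from Left: p·2 + (1−p)·(-7) = 9p - 7
  Bob's payoff from Right: p·(-1) + (1−p)·(-4) = 3p - 4
  9p - 7 = 3p - 4  ⇒  6p = 3  ⇒  p = 1/2.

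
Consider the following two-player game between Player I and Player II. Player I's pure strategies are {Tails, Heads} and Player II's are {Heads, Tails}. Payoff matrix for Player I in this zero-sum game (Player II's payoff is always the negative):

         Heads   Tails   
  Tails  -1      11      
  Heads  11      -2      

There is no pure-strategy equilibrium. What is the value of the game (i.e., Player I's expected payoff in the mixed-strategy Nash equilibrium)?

Set Player I's expected payoff from Tails equal to that from Heads:
  Player I's payoff to Tails: q·(-1) + (1−q)·11 = -12q + 11
  Player I's payoff to Heads: q·11 + (1−q)·(-2) = 13q - 2
  -12q + 11 = 13q - 2  ⇒  -25q = -13  ⇒  q = 13/25.
The value is Player I's expected payoff against this mix (using Tails): (13/25)·(-1) + (12/25)·11 = 119/25.

v = 119/25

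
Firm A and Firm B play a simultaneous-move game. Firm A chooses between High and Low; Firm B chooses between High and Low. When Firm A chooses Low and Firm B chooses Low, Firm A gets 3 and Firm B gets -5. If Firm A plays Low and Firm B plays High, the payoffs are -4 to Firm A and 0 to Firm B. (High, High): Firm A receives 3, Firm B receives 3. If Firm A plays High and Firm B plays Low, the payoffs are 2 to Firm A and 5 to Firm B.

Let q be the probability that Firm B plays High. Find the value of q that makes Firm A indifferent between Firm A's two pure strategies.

In a mixed equilibrium Firm A is indifferent between High and Low; this condition fixes q.
  Firm A's expected payoff from High: q·3 + (1−q)·2 = q + 2
  Firm A's expected payoff from Low: q·(-4) + (1−q)·3 = -7q + 3
  q + 2 = -7q + 3  ⇒  8q = 1  ⇒  q = 1/8.

q = 1/8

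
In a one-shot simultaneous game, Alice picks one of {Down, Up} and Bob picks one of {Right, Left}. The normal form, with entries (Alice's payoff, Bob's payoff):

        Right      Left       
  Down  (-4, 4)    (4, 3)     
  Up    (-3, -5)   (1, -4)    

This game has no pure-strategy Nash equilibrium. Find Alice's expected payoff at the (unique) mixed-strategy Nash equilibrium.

For Alice to be willing to mix, Alice must be indifferent between Down and Up, which pins down Bob's mix.
  Alice's payoff to Down: q·(-4) + (1−q)·4 = -8q + 4
  Alice's payoff to Up: q·(-3) + (1−q)·1 = -4q + 1
  -8q + 4 = -4q + 1  ⇒  -4q = -3  ⇒  q = 3/4.
At equilibrium Alice is indifferent across rows, so Alice's payoff equals the payoff from Down: (3/4)·(-4) + (1/4)·4 = -2.

-2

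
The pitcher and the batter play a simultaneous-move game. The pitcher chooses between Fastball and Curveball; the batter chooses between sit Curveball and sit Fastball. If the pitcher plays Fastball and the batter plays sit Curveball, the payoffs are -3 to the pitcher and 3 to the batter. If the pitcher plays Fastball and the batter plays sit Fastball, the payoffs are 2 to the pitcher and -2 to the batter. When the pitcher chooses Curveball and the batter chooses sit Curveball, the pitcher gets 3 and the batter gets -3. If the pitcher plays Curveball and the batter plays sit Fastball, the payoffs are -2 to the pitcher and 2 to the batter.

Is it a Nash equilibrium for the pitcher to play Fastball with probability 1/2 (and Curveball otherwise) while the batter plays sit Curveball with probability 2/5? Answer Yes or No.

Yes

Check the batter's indifference given the pitcher's mix p = 1/2:
  payoff from sit Curveball = 0; payoff from sit Fastball = 0 — equal.
Check the pitcher's indifference given the batter's mix q = 2/5:
  payoff from Fastball = 0; payoff from Curveball = 0 — equal.
Both players are indifferent, so neither can profitably deviate.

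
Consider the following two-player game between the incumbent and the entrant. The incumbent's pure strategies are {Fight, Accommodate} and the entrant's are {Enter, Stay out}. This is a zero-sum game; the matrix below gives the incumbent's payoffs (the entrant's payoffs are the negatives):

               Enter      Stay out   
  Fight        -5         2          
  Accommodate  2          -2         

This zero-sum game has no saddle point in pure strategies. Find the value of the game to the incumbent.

v = -6/11

Set the incumbent's expected payoff from Fight equal to that from Accommodate:
  the incumbent's expected payoff from Fight: q·(-5) + (1−q)·2 = -7q + 2
  the incumbent's expected payoff from Accommodate: q·2 + (1−q)·(-2) = 4q - 2
  -7q + 2 = 4q - 2  ⇒  -11q = -4  ⇒  q = 4/11.
The value is the incumbent's expected payoff against this mix (using Fight): (4/11)·(-5) + (7/11)·2 = -6/11.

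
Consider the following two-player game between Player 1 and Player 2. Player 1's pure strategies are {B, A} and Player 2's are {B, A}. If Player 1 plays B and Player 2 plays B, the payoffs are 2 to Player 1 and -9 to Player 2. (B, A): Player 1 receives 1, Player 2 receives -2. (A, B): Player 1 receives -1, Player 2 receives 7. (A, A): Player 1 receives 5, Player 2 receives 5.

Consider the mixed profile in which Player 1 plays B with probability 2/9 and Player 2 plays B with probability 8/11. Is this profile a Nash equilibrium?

Given Player 2's mix q = 8/11, Player 1's payoff from B is 19/11 but from A is 7/11. Player 1 strictly prefers B, so Player 1 would not mix.
So the proposed profile is not a Nash equilibrium.

No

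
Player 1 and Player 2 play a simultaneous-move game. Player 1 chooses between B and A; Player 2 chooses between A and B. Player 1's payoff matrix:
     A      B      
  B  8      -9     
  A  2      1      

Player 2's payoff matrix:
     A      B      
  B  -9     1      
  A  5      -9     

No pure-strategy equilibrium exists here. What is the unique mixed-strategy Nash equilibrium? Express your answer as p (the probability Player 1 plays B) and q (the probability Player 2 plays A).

Set Player 2's expected payoff from A equal to that from B:
  Player 2's expected payoff from A: p·(-9) + (1−p)·5 = -14p + 5
  Player 2's expected payoff from B: p·1 + (1−p)·(-9) = 10p - 9
  -14p + 5 = 10p - 9  ⇒  -24p = -14  ⇒  p = 7/12.
Player 1's indifference between B and A determines Player 2's mixing probability q:
  Player 1's payoff to B: q·8 + (1−q)·(-9) = 17q - 9
  Player 1's payoff to A: q·2 + (1−q)·1 = q + 1
  17q - 9 = q + 1  ⇒  16q = 10  ⇒  q = 5/8.

p = 7/12, q = 5/8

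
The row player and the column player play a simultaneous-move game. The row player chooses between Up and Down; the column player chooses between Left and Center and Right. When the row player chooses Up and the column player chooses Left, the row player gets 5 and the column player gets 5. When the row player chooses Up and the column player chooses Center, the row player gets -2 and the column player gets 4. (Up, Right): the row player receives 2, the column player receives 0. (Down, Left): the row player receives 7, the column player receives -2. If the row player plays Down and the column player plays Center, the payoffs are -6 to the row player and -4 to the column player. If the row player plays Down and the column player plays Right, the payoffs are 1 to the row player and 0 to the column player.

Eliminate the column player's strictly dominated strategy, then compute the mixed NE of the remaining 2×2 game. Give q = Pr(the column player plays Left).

The column player's strategy Center is strictly dominated by Left: 5 > 4 and -2 > -4. Eliminate Center.
The column player's mix must leave the row player indifferent between Up and Down.
  the row player's expected payoff from Up: q·5 + (1−q)·2 = 3q + 2
  the row player's expected payoff from Down: q·7 + (1−q)·1 = 6q + 1
  3q + 2 = 6q + 1  ⇒  -3q = -1  ⇒  q = 1/3.

q = 1/3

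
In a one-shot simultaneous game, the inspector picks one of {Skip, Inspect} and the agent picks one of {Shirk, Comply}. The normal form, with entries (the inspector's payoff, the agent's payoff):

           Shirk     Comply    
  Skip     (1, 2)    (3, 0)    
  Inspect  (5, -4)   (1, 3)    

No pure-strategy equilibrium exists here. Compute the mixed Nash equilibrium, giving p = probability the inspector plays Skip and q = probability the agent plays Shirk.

The inspector's mix must leave the agent indifferent between Shirk and Comply.
  the agent's expected payoff from Shirk: p·2 + (1−p)·(-4) = 6p - 4
  the agent's expected payoff from Comply: p·0 + (1−p)·3 = -3p + 3
  6p - 4 = -3p + 3  ⇒  9p = 7  ⇒  p = 7/9.
For the inspector to be willing to mix, the inspector must be indifferent between Skip and Inspect, which pins down the agent's mix.
  the inspector's expected payoff from Skip: q·1 + (1−q)·3 = -2q + 3
  the inspector's expected payoff from Inspect: q·5 + (1−q)·1 = 4q + 1
  -2q + 3 = 4q + 1  ⇒  -6q = -2  ⇒  q = 1/3.

p = 7/9, q = 1/3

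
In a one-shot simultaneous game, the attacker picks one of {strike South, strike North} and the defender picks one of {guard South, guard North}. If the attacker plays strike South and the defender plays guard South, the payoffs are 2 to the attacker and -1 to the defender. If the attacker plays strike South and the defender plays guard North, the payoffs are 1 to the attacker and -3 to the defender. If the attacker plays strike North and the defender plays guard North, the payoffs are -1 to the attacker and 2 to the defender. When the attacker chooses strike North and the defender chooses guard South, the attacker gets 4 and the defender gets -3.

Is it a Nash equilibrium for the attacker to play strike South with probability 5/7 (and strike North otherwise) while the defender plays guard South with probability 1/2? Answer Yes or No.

Yes

Check the defender's indifference given the attacker's mix p = 5/7:
  payoff from guard South = -11/7; payoff from guard North = -11/7 — equal.
Check the attacker's indifference given the defender's mix q = 1/2:
  payoff from strike South = 3/2; payoff from strike North = 3/2 — equal.
Both players are indifferent, so neither can profitably deviate.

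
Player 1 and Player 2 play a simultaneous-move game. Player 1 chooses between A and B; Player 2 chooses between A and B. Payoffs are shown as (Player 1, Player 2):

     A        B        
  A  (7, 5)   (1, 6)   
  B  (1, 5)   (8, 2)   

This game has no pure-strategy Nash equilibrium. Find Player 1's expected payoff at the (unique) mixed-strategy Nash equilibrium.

55/13

Player 2's mix must leave Player 1 indifferent between A and B.
  Player 1's payoff to A: q·7 + (1−q)·1 = 6q + 1
  Player 1's payoff to B: q·1 + (1−q)·8 = -7q + 8
  6q + 1 = -7q + 8  ⇒  13q = 7  ⇒  q = 7/13.
At equilibrium Player 1 is indifferent across rows, so Player 1's payoff equals the payoff from A: (7/13)·7 + (6/13)·1 = 55/13.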